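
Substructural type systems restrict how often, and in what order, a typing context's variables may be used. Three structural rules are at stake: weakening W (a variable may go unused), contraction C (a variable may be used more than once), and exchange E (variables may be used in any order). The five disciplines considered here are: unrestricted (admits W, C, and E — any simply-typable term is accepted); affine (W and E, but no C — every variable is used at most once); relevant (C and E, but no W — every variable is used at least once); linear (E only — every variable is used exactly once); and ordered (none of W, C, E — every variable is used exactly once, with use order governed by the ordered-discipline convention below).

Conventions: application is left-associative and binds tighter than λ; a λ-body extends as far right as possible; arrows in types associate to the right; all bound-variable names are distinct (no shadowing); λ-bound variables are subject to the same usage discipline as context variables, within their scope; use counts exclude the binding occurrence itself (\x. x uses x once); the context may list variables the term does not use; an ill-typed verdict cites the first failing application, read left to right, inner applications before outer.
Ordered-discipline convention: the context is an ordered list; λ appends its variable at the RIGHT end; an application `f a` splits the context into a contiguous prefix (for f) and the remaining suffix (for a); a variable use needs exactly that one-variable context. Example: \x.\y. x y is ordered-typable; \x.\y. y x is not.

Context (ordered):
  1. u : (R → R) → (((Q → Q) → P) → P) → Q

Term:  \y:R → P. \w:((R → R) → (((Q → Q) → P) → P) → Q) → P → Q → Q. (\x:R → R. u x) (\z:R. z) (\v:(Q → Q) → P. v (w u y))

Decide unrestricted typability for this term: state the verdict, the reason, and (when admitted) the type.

no — fails simple typing
use counts: u=2; y [bound]=1; w [bound]=1; x [bound]=1; z [bound]=1; v [bound]=1
order of uses: u, x, z, v, w, u, y
typing: ill-typed: an application expects P but receives R → P
across the five disciplines: ordered ✗ · linear ✗ · affine ✗ · relevant ✗ · unrestricted ✗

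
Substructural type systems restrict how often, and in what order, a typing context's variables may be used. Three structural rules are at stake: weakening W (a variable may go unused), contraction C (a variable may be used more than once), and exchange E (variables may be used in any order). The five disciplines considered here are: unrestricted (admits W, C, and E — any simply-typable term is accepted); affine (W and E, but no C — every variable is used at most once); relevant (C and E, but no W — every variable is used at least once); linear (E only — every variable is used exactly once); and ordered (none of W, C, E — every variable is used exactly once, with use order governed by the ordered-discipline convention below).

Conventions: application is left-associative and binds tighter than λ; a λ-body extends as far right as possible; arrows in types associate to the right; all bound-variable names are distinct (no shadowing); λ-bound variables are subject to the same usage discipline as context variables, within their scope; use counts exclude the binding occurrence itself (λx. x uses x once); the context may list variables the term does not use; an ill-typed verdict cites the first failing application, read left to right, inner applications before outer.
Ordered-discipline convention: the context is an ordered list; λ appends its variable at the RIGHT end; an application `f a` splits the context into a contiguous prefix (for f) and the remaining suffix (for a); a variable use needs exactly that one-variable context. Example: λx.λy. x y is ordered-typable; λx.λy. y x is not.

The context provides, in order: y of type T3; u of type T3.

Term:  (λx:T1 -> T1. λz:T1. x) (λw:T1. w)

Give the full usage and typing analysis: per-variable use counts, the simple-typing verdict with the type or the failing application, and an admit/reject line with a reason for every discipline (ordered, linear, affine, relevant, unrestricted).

use counts: y: 0, u: 0, x (λ-bound): 1, z (λ-bound): 0, w (λ-bound): 1
order of uses: x, w
typing: well-typed — term : T1 -> T1 -> T1
ordered ✗ (unused: y, u, z — weakening required)
linear ✗ (unused: y, u, z — weakening required)
affine ✓ (no duplicate uses among y, u, x, z, w)
relevant ✗ (unused: y, u, z — weakening required)
unrestricted ✓ (typability at T1 -> T1 -> T1 is all that's needed)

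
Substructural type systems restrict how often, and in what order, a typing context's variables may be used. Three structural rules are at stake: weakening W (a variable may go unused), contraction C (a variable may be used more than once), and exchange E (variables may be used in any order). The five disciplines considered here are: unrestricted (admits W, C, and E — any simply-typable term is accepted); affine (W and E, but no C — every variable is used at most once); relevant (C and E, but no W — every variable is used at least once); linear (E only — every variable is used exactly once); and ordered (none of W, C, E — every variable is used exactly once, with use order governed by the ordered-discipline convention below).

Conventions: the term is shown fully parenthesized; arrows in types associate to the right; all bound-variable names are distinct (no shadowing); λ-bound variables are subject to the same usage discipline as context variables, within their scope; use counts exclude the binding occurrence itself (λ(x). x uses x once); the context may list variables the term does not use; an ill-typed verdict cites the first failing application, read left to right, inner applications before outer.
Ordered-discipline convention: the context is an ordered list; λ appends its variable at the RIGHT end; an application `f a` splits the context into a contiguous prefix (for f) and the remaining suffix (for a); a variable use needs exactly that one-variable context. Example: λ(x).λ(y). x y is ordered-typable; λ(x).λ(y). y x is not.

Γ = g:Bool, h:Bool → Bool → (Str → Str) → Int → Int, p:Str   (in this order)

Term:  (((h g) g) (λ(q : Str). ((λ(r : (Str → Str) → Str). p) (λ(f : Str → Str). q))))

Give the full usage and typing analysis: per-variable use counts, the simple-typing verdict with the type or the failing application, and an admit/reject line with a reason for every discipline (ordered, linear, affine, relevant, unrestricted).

counts: g: 2, h: 1, p: 1, q (λ-bound): 1, r (λ-bound): 0, f (λ-bound): 0
uses in reading order: h, g, g, p, q
typing: well-typed at Int → Int
ordered ✗ (repeated use of g ×2; r, f left unused)
linear ✗ (repeated use of g ×2; r, f left unused)
affine ✗ (repeated use of g ×2)
relevant ✗ (r, f left unused)
unrestricted ✓ (well-typed at Int → Int; no restrictions here)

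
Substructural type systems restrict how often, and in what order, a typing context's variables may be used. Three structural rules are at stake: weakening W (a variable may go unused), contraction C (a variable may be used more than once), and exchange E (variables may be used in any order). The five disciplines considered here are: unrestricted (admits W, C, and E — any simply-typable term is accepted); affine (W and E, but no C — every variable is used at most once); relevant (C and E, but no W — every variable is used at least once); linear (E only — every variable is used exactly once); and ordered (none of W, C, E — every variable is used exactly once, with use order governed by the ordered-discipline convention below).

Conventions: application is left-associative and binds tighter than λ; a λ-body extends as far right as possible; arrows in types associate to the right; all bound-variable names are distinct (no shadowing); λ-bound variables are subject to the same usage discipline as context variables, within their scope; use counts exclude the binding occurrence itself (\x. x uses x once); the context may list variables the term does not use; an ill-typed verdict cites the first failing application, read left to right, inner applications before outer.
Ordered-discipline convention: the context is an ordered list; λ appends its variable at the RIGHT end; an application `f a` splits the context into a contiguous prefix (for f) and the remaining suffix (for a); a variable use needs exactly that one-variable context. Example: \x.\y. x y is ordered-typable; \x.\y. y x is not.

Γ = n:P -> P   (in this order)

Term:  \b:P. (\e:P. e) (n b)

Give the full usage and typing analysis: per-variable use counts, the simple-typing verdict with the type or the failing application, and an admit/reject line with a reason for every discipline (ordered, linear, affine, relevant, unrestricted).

counts: n: 1, b (λ-bound): 1, e (λ-bound): 1
uses in reading order: e, n, b
typing: the term checks, with type P -> P
ordered ✓ (one use each (n, b, e); ordered split holds)
linear ✓ (single use per variable (n, b, e))
affine ✓ (no duplicate uses among n, b, e)
relevant ✓ (every one of n, b, e appears)
unrestricted ✓ (simply typable at P -> P; W, C, E all held)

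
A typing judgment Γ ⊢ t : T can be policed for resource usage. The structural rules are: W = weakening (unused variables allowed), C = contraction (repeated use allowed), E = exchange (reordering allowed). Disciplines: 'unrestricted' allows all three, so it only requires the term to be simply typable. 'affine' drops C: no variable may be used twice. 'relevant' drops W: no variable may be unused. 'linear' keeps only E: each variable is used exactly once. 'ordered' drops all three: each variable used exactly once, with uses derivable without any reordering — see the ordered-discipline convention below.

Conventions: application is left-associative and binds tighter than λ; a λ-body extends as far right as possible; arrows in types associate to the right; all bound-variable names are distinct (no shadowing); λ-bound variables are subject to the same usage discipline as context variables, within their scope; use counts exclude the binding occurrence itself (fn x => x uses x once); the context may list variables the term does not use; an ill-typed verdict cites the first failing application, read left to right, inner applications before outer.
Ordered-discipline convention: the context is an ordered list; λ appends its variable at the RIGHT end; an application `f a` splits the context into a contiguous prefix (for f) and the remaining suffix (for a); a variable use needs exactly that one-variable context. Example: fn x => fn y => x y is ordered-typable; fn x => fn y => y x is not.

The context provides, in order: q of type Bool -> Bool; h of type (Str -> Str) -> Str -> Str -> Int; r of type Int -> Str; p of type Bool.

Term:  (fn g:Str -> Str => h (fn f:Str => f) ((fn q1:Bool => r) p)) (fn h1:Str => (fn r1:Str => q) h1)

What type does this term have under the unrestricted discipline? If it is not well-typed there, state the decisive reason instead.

not well-typed under unrestricted — the type mismatch rejects it
variable uses: q ×1; h ×1; r ×1; p ×1; g (bound) ×0; f (bound) ×1; q1 (bound) ×0; h1 (bound) ×1; r1 (bound) ×0
use order (left to right): h, f, r, p, q, h1
typing: ill-typed: a function awaiting Str gets Int -> Str
per-discipline verdicts: ordered ✗; linear ✗; affine ✗; relevant ✗; unrestricted ✗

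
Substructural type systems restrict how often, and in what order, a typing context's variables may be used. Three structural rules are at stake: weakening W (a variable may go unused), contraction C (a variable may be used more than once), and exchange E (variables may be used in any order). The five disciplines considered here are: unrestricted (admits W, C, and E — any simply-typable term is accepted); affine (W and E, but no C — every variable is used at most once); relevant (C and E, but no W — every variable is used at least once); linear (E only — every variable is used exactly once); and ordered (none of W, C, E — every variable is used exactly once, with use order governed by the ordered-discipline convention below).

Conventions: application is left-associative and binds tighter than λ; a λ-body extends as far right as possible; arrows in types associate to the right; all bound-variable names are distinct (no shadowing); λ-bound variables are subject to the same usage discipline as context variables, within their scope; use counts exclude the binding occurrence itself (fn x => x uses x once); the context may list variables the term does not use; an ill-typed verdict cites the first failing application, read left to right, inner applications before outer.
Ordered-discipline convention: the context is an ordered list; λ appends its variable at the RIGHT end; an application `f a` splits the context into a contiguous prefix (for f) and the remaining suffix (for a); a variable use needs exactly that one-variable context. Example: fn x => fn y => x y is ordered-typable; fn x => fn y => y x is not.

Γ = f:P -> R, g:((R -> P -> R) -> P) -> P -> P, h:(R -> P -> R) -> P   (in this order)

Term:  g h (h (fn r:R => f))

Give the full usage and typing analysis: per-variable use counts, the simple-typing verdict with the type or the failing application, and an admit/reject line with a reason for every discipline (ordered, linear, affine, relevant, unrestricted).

counts: f: 1×, g: 1×, h: 2×, r [bound]: 0×
left-to-right use order: g, h, h, f
typing: well-typed at P
ordered: ✗ — needs contraction — h ×2; needs weakening: r unused
linear: ✗ — needs contraction — h ×2; needs weakening: r unused
affine: ✗ — needs contraction — h ×2
relevant: ✗ — needs weakening: r unused
unrestricted: ✓ — simply typable at P; W, C, E all held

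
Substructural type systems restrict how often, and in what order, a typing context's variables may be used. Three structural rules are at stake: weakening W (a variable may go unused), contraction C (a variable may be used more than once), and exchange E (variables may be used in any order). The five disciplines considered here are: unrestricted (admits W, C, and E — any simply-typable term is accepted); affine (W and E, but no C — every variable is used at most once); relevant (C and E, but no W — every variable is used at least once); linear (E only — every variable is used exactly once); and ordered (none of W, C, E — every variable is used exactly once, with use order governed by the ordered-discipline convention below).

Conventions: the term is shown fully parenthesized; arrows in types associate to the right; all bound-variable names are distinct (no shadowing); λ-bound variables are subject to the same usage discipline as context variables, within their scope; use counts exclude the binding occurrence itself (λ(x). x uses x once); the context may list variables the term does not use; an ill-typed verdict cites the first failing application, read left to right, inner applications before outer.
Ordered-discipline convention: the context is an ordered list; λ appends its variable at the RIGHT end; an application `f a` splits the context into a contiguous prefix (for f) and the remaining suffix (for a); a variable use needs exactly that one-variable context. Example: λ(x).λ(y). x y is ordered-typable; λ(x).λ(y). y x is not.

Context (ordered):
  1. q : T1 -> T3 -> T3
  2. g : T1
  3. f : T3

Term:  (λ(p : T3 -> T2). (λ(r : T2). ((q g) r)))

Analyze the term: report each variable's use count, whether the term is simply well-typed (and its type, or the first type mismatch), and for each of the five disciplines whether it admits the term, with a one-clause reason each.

usage: q ×1; g ×1; f ×0; p (bound) ×0; r (bound) ×1
left-to-right use order: q, g, r
typing: ill-typed: a function awaiting T3 gets T2
ordered: ✗, a type mismatch blocks all five
linear: ✗, the type mismatch rejects it
affine: ✗, not simply typable
relevant: ✗, fails simple typing
unrestricted: ✗, a type mismatch blocks all five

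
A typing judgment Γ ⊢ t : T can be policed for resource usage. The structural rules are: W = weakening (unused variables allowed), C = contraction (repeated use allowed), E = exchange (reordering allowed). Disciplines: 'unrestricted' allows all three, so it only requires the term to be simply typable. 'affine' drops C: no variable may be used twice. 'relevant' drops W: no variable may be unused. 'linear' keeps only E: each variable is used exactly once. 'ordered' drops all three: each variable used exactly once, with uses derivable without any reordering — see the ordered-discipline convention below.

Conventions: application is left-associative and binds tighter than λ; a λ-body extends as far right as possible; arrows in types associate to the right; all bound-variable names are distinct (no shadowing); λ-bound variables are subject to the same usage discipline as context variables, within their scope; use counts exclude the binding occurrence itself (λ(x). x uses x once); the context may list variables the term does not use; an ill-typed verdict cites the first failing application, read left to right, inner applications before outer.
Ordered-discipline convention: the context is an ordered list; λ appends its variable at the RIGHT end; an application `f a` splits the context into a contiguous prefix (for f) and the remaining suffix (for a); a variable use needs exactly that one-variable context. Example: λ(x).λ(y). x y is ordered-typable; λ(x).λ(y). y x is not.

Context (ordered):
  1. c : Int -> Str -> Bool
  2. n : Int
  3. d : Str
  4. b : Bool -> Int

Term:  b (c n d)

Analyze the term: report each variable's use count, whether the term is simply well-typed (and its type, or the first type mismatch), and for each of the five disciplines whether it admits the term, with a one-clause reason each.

variable uses: c=1; n=1; d=1; b=1
use order (left to right): b, c, n, d
typing: ✓ — Int
ordered: ✗, needs exchange: uses follow b, c, n, d
linear: ✓, each of c, n, d, b used exactly once
affine: ✓, c, n, d, b: no repeats, contraction unneeded
relevant: ✓, every one of c, n, d, b appears
unrestricted: ✓, typability at Int is all that's needed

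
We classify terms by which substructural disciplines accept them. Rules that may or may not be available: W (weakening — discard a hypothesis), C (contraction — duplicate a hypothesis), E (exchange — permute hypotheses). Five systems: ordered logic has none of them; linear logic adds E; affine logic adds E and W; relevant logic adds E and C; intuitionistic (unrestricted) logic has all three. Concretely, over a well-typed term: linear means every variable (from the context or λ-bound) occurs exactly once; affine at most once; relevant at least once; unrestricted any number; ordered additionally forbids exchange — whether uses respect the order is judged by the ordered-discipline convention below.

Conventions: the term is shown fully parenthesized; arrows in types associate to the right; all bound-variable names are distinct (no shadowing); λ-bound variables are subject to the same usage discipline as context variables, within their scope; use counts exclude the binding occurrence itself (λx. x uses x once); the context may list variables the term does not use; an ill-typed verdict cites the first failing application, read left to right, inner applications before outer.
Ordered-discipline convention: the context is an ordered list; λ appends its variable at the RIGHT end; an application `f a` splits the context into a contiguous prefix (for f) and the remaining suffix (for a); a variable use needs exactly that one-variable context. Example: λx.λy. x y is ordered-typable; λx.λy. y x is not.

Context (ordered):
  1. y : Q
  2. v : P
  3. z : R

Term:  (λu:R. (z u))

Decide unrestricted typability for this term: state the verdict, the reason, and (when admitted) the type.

no — a type mismatch blocks all five
use counts: y=0, v=0, z=1, u (λ-bound)=1
use order (left to right): z, u
typing: ill-typed: applying a non-function (R)
per-discipline verdicts: ordered ✗; linear ✗; affine ✗; relevant ✗; unrestricted ✗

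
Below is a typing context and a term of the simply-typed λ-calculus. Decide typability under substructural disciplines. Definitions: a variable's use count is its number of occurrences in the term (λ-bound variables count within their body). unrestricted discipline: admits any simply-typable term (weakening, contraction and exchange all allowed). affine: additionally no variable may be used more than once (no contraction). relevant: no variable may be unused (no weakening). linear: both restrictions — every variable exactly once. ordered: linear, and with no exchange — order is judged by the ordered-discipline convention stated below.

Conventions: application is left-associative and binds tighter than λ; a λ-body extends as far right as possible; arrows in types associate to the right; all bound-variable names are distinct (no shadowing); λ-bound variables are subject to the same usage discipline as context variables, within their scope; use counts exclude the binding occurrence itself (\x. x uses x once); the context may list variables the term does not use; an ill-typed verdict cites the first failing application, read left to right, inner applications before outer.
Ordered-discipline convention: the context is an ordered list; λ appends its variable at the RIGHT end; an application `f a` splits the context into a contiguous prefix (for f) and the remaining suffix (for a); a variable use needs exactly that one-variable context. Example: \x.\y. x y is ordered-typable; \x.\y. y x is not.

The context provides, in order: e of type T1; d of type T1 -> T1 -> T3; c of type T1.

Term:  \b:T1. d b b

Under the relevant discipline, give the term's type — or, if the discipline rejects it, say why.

not well-typed under relevant — e, c never used (weakening)
counts: e=0; d=1; c=0; b (bound)=2
uses in reading order: d, b, b
typing: ✓ — T1 -> T3
across the five disciplines: ordered ✗ | linear ✗ | affine ✗ | relevant ✗ | unrestricted ✓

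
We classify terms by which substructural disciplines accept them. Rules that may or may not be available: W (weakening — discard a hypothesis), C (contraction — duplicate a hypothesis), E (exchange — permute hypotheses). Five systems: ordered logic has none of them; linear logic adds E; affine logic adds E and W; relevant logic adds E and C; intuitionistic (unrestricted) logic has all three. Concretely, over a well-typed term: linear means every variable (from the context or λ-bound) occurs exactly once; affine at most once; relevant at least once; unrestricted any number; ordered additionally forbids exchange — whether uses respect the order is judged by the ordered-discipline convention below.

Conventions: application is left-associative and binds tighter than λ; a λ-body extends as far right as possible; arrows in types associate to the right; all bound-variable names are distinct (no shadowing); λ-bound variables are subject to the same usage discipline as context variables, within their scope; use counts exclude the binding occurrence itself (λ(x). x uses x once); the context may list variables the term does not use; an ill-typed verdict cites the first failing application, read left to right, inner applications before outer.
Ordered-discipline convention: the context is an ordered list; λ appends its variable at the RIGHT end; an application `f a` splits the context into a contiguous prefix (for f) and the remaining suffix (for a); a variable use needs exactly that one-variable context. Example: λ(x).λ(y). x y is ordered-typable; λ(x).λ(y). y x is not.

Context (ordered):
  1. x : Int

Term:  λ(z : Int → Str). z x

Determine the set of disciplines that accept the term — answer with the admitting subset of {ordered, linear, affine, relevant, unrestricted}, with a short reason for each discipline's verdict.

admitted in: linear, affine, relevant, unrestricted
counts: x ×1, z [bound] ×1
uses in reading order: z, x
typing: ✓ — (Int → Str) → Str
ordered: ✗, needs exchange: uses follow z, x
linear: ✓, exactly-once usage across x, z
affine: ✓, none of x, z used more than once
relevant: ✓, at least one use each (x, z)
unrestricted: ✓, well-typed at (Int → Str) → Str; no restrictions here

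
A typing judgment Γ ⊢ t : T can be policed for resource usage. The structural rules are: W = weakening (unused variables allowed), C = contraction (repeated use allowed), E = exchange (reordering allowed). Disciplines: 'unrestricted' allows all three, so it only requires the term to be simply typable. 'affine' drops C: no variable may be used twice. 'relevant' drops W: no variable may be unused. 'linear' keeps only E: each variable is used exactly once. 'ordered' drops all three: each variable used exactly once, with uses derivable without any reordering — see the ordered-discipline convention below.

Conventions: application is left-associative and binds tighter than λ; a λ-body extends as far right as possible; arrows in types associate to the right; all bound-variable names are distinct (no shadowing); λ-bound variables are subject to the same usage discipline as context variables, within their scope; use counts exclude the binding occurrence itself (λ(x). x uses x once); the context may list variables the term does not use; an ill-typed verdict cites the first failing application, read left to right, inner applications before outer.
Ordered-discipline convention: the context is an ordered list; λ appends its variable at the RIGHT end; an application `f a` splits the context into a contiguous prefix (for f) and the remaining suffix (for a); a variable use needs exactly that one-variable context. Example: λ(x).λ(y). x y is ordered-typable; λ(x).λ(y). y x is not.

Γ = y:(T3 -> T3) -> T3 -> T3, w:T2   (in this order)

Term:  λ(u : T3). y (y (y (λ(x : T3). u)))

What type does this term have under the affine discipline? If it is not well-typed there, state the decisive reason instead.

not well-typed under affine — uses contraction: y ×3
counts: y ×3, w ×0, u [bound] ×1, x [bound] ×0
order of uses: y, y, y, u
typing: ✓ — T3 -> T3 -> T3
summary: ordered ✗; linear ✗; affine ✗; relevant ✗; unrestricted ✓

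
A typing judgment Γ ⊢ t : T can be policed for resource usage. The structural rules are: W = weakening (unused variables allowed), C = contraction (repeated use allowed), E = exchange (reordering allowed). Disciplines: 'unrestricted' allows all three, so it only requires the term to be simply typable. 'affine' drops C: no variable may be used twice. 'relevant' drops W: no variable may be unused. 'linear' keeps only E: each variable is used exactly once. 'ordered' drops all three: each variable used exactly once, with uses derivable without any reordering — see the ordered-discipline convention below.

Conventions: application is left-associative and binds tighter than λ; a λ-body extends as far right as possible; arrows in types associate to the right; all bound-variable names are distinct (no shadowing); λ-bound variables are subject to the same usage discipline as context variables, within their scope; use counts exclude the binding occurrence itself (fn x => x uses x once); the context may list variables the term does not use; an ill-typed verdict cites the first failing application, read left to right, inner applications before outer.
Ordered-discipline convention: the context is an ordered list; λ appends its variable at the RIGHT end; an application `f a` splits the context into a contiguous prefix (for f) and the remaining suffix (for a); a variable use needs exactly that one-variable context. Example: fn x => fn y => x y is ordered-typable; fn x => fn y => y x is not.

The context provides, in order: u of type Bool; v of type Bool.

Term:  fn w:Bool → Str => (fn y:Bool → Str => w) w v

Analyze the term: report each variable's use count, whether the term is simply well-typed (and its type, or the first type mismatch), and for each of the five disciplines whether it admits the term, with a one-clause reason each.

counts: u: 0, v: 1, w (λ-bound): 2, y (λ-bound): 0
left-to-right use order: w, w, v
typing: ✓ — (Bool → Str) → Str
ordered ✗ (w ×2 used more than once (contraction); u, y never used (weakening))
linear ✗ (w ×2 used more than once (contraction); u, y never used (weakening))
affine ✗ (w ×2 used more than once (contraction))
relevant ✗ (u, y never used (weakening))
unrestricted ✓ (type-checks ((Bool → Str) → Str) and nothing is barred)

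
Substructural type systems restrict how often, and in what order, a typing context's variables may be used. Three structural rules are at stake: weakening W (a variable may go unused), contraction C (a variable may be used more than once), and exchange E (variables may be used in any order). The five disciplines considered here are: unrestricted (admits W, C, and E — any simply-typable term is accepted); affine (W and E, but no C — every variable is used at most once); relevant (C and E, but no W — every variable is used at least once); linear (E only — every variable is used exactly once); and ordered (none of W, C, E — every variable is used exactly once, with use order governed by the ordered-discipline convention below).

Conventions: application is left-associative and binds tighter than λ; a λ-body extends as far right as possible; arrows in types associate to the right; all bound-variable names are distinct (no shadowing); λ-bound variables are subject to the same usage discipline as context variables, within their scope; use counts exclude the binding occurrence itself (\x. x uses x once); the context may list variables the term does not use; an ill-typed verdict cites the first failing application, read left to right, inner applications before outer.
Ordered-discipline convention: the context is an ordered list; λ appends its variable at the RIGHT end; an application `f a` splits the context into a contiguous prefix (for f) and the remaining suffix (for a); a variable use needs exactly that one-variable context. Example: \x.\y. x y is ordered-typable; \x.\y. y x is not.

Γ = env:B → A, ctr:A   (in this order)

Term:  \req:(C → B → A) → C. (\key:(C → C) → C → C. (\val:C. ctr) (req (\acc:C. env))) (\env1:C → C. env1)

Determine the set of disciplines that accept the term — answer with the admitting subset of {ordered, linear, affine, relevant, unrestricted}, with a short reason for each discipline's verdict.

admitted in: affine, unrestricted
variable uses: env ×1, ctr ×1, req [bound] ×1, key [bound] ×0, val [bound] ×0, acc [bound] ×0, env1 [bound] ×1
order of uses: ctr, req, env, env1
typing: well-typed at ((C → B → A) → C) → A
ordered ✗ (key, val, acc never used (weakening))
linear ✗ (key, val, acc never used (weakening))
affine ✓ (no duplicate uses among env, ctr, req, key, val, acc, env1)
relevant ✗ (key, val, acc never used (weakening))
unrestricted ✓ (typability at ((C → B → A) → C) → A is all that's needed)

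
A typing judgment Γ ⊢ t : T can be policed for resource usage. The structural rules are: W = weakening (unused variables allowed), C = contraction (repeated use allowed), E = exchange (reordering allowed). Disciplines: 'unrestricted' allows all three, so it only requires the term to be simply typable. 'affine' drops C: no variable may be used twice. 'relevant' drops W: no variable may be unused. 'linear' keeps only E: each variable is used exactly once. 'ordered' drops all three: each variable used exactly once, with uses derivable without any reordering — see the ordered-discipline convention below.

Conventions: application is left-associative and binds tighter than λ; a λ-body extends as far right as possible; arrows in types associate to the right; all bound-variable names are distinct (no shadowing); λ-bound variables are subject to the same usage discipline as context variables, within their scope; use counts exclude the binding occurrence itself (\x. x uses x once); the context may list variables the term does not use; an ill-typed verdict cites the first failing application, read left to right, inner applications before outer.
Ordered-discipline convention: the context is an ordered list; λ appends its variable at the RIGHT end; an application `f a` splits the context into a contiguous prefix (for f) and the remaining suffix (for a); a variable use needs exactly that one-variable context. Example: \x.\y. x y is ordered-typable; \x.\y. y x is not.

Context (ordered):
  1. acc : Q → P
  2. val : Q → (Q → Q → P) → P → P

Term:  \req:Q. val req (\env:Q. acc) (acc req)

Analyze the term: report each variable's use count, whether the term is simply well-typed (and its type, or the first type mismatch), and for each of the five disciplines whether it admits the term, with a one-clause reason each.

use counts: acc: 2×, val: 1×, req (bound): 2×, env (bound): 0×
use order (left to right): val, req, acc, acc, req
typing: well-typed — term : Q → P
ordered: ✗, uses contraction: acc ×2, req ×2; needs weakening: env unused
linear: ✗, uses contraction: acc ×2, req ×2; needs weakening: env unused
affine: ✗, uses contraction: acc ×2, req ×2
relevant: ✗, needs weakening: env unused
unrestricted: ✓, typability at Q → P is all that's needed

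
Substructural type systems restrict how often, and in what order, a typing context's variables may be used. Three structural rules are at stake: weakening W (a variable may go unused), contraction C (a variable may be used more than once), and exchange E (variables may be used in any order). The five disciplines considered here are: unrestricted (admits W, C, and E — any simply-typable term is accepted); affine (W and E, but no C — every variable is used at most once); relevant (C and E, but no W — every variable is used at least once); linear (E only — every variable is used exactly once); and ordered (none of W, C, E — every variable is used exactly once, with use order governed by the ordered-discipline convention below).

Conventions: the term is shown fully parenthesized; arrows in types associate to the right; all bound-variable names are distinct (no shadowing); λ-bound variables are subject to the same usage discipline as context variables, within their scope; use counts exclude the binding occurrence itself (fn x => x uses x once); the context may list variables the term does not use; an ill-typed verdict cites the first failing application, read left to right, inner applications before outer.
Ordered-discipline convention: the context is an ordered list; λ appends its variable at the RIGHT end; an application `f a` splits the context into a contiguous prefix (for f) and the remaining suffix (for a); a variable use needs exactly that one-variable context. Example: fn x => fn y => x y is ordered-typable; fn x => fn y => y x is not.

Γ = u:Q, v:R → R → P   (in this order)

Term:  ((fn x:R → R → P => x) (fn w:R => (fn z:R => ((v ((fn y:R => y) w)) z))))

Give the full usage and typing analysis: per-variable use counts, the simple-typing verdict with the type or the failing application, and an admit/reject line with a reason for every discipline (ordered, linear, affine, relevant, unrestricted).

variable uses: u: 0, v: 1, x (λ-bound): 1, w (λ-bound): 1, z (λ-bound): 1, y (λ-bound): 1
uses in reading order: x, v, y, w, z
typing: ✓ — R → R → P
ordered: ✗, u never used (weakening)
linear: ✗, u never used (weakening)
affine: ✓, no duplicate uses among u, v, x, w, z, y
relevant: ✗, u never used (weakening)
unrestricted: ✓, type-checks (R → R → P) and nothing is barred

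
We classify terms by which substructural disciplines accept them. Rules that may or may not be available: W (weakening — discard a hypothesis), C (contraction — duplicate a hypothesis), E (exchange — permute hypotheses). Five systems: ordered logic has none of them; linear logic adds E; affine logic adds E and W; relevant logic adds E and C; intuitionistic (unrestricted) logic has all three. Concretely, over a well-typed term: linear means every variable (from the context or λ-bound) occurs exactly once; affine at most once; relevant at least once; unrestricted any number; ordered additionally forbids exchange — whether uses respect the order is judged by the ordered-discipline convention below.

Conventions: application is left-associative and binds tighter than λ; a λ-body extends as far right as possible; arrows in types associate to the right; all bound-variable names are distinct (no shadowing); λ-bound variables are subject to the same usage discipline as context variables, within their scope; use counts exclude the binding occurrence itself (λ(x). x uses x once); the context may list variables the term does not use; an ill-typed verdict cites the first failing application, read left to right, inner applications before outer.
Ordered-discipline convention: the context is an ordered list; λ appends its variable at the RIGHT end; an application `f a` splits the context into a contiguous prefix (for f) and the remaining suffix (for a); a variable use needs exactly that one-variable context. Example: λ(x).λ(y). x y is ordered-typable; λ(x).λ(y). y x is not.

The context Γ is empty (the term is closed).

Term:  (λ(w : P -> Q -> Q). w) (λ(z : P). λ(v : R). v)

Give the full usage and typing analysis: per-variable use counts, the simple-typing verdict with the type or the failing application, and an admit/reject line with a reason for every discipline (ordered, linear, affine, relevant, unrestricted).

counts: w (λ-bound)=1, z (λ-bound)=0, v (λ-bound)=1
uses in reading order: w, v
typing: ill-typed: an application expects P -> Q -> Q but receives P -> R -> R
ordered ✗ (not simply typable)
linear ✗ (fails simple typing)
affine ✗ (a type mismatch blocks all five)
relevant ✗ (the type mismatch rejects it)
unrestricted ✗ (not simply typable)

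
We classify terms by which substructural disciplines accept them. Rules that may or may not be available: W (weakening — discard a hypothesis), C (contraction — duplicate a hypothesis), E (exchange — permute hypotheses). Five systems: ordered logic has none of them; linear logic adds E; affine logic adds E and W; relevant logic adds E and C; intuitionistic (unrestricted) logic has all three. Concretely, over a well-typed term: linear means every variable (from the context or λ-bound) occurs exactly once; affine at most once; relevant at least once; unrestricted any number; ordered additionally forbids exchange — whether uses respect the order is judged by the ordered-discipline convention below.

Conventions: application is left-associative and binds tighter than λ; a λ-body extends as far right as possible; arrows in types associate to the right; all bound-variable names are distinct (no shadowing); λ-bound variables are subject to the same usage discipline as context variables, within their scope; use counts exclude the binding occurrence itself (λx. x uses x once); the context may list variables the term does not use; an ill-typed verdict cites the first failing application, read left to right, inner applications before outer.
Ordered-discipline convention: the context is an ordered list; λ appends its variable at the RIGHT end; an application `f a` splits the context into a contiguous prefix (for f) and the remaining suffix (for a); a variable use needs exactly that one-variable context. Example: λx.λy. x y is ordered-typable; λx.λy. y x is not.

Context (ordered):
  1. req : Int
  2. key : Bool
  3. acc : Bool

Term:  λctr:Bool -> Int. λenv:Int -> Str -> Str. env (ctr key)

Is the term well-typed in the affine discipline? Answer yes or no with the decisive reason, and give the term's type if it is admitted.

yes — req, key, acc, ctr, env: no repeats, contraction unneeded; term : (Bool -> Int) -> (Int -> Str -> Str) -> Str -> Str
use counts: req: 0×; key: 1×; acc: 0×; ctr [bound]: 1×; env [bound]: 1×
order of uses: env, ctr, key
typing: well-typed at (Bool -> Int) -> (Int -> Str -> Str) -> Str -> Str
per-discipline verdicts: ordered ✗, linear ✗, affine ✓, relevant ✗, unrestricted ✓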